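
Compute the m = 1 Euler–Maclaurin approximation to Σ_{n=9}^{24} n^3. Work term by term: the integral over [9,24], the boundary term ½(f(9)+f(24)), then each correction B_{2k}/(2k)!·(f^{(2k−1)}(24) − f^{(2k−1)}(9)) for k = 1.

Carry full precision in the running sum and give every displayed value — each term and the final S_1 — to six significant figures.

Integral: ∫_9^24 x^3 dx = 81303.8.
Endpoint term: (f(9) + f(24))/2 = (729.000 + 13824.0)/2 = 7276.50.
Running total after boundary: 88580.2.
Order-1 term: 1/12 · (1728.00 − 243.000) = 123.750.

S_1 ≈ 88704.0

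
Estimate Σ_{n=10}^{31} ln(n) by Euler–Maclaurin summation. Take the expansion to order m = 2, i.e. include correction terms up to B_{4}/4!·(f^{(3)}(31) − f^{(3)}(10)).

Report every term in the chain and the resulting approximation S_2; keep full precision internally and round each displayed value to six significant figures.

S_2 ≈ 65.2904

The integral term ∫_10^31 ln(x) dx = 62.4278.
Boundary: ½(f(10) + f(31)) = ½(2.30259 + 3.43399) = 2.86829.
So far: 65.2960.
Order-1 term: 1/12 · (0.0322581 − 0.100000) = -0.00564516.
After k=1: 65.2904.
Order-2 term: −1/720 · (6.71344e-05 − 0.00200000) = 2.68454e-06.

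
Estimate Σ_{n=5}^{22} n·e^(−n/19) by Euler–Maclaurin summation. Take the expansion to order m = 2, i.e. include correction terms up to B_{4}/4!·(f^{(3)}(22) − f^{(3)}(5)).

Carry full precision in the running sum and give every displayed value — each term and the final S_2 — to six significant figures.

S_2 ≈ 111.096

∫_5^22 x·e^(−x/19) dx evaluates to 105.771.
½[f(5) + f(22)] = ½[3.84310 + 6.91123] = 5.37717.
Running total after boundary: 111.148.
Order-1 term: 1/12 · (-0.0496021 − 0.566352) = -0.0513295.
After k=1: 111.096.
Order-2 term: −1/720 · (0.00160302 − 0.00582713) = 5.86681e-06.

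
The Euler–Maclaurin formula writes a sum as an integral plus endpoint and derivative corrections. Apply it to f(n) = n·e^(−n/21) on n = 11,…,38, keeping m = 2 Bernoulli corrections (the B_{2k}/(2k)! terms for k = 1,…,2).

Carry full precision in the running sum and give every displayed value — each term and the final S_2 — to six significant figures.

The integral term ∫_11^38 x·e^(−x/21) dx = 195.135.
Boundary: ½(f(11) + f(38)) = ½(6.51486 + 6.22182) = 6.36834.
So far: 201.503.
Order-1 term: 1/12 · (-0.132545 − 0.282029) = -0.0345478.
Running total after k=1: 201.468.
Order-2 term: −1/720 · (0.000441994 − 0.00332551) = 4.00488e-06.

S_2 ≈ 201.468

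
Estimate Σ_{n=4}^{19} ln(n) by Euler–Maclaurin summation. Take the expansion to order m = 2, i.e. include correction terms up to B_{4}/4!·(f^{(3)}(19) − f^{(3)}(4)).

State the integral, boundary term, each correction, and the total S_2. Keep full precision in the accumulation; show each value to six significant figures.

The integral term ∫_4^19 ln(x) dx = 35.3992.
½[f(4) + f(19)] = ½[1.38629 + 2.94444] = 2.16537.
Integral + boundary = 37.5645.
k=1: B_{2}/(2)! × [f^{(1)}(19) − f^{(1)}(4)] = 1/12 × (0.0526316 − 0.250000) = -0.0164474.
After k=1: 37.5481.
k=2: B_{4}/(4)! × [f^{(3)}(19) − f^{(3)}(4)] = −1/720 × (0.000291588 − 0.0312500) = 4.29978e-05.

S_2 ≈ 37.5481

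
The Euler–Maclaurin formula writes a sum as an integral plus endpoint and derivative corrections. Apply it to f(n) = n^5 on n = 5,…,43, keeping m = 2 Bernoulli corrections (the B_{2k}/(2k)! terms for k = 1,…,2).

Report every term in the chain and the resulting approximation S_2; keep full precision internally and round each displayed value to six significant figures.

S_2 ≈ 1.12849e+09

∫_5^43 x^5 dx evaluates to 1.05356e+09.
Endpoint term: (f(5) + f(43))/2 = (3125.00 + 1.47008e+08)/2 = 7.35058e+07.
So far: 1.12706e+09.
Correction k=1: B_{2}/2! · (f^{(1)}(43) − f^{(1)}(5)) = 1/12 · (1.70940e+07 − 3125.00) = 1.42424e+06.
Partial sum through k=1: 1.12849e+09.
Correction k=2: B_{4}/4! · (f^{(3)}(43) − f^{(3)}(5)) = −1/720 · (110940 − 1500.00) = -152.000.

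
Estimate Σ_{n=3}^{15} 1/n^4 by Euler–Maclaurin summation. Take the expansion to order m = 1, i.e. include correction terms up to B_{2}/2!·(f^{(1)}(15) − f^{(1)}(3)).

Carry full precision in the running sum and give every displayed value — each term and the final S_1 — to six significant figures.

∫_3^15 1/x^4 dx evaluates to 0.0122469.
½[f(3) + f(15)] = ½[0.0123457 + 1.97531e-05] = 0.00618272.
Integral + boundary = 0.0184296.
Order-1 term: 1/12 · (-5.26749e-06 − (-0.0164609)) = 0.00137130.

S_1 ≈ 0.0198009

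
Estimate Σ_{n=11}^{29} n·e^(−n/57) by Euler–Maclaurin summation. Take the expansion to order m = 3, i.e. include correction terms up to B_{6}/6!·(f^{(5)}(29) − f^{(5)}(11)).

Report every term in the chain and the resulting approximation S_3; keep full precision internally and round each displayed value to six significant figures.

S_3 ≈ 261.723

∫_11^29 x·e^(−x/57) dx evaluates to 248.502.
Boundary: ½(f(11) + f(29)) = ½(9.06946 + 17.4358) = 13.2526.
Running total after boundary: 261.754.
k=1: B_{2}/(2)! × [f^{(1)}(29) − f^{(1)}(11)] = 1/12 × (0.295343 − 0.665383) = -0.0308367.
After k=1: 261.723.
k=2: B_{4}/(4)! × [f^{(3)}(29) − f^{(3)}(11)] = −1/720 × (0.000461006 − 0.000712335) = 3.49067e-07.
After k=2: 261.723.
k=3: B_{6}/(6)! × [f^{(5)}(29) − f^{(5)}(11)] = 1/30240 × (2.55805e-07 − 3.75461e-07) = -3.95689e-12.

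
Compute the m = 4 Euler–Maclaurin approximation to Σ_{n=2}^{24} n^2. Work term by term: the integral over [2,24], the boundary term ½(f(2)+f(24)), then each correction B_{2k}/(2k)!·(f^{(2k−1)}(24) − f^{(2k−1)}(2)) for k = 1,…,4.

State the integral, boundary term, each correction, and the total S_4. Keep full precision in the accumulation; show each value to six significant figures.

∫_2^24 x^2 dx evaluates to 4605.33.
Endpoint term: (f(2) + f(24))/2 = (4.00000 + 576.000)/2 = 290.000.
Integral + boundary = 4895.33.
Correction k=1: B_{2}/2! · (f^{(1)}(24) − f^{(1)}(2)) = 1/12 · (48.0000 − 4.00000) = 3.66667.
Partial sum through k=1: 4899.00.
Correction k=2: B_{4}/4! · (f^{(3)}(24) − f^{(3)}(2)) = −1/720 · (0.00000 − 0.00000) = 0.00000.
Partial sum through k=2: 4899.00.
Correction k=3: B_{6}/6! · (f^{(5)}(24) − f^{(5)}(2)) = 1/30240 · (0.00000 − 0.00000) = 0.00000.
Partial sum through k=3: 4899.00.
Correction k=4: B_{8}/8! · (f^{(7)}(24) − f^{(7)}(2)) = −1/1209600 · (0.00000 − 0.00000) = 0.00000.

S_4 ≈ 4899.00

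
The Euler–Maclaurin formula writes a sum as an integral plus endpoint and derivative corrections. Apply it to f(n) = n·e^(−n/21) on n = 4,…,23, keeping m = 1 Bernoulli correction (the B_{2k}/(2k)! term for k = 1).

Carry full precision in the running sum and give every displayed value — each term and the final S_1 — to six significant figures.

Integral: ∫_4^23 x·e^(−x/21) dx = 124.906.
Endpoint term: (f(4) + f(23))/2 = (3.30626 + 7.69258)/2 = 5.49942.
Integral + boundary = 130.405.
Correction k=1: B_{2}/2! · (f^{(1)}(23) − f^{(1)}(4)) = 1/12 · (-0.0318533 − 0.669124) = -0.0584148.

S_1 ≈ 130.347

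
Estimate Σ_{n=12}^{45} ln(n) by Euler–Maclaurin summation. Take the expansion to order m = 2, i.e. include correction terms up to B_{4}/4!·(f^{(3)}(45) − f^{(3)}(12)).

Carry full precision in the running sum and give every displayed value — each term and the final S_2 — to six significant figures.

S_2 ≈ 111.622

∫_12^45 ln(x) dx evaluates to 108.481.
½[f(12) + f(45)] = ½[2.48491 + 3.80666] = 3.14578.
Running total after boundary: 111.627.
Order-1 term: 1/12 · (0.0222222 − 0.0833333) = -0.00509259.
After k=1: 111.622.
Order-2 term: −1/720 · (2.19479e-05 − 0.00115741) = 1.57703e-06.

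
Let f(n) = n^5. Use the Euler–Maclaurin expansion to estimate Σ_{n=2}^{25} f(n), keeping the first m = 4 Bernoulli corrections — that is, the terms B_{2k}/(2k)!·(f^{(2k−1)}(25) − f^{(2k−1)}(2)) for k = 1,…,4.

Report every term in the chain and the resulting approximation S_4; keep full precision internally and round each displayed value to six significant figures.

S_4 ≈ 4.57356e+07

The integral term ∫_2^25 x^5 dx = 4.06901e+07.
Endpoint term: (f(2) + f(25))/2 = (32.0000 + 9.76562e+06)/2 = 4.88283e+06.
Running total after boundary: 4.55729e+07.
Order-1 term: 1/12 · (1.95312e+06 − 80.0000) = 162754.
Running total after k=1: 4.57357e+07.
Order-2 term: −1/720 · (37500.0 − 240.000) = -51.7500.
Running total after k=2: 4.57356e+07.
Order-3 term: 1/30240 · (120.000 − 120.000) = 0.00000.
Running total after k=3: 4.57356e+07.
Order-4 term: −1/1209600 · (0.00000 − 0.00000) = 0.00000.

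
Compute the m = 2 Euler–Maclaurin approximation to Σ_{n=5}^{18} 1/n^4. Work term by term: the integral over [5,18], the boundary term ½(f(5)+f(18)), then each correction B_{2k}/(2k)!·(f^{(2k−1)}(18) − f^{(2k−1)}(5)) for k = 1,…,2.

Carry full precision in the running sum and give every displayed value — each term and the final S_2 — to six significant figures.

Integral: ∫_5^18 1/x^4 dx = 0.00260951.
Boundary: ½(f(5) + f(18)) = ½(0.00160000 + 9.52599e-06) = 0.000804763.
Running total after boundary: 0.00341427.
Order-1 term: 1/12 · (-2.11689e-06 − (-0.00128000)) = 0.000106490.
Running total after k=1: 0.00352076.
Order-2 term: −1/720 · (-1.96008e-07 − (-0.00153600)) = -2.13306e-06.

S_2 ≈ 0.00351863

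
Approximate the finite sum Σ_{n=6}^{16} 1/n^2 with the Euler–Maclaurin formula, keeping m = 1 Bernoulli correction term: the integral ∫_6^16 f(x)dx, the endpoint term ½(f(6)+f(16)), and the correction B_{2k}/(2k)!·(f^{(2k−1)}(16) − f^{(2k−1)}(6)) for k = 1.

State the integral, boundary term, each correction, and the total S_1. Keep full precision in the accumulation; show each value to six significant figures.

∫_6^16 1/x^2 dx evaluates to 0.104167.
Endpoint term: (f(6) + f(16))/2 = (0.0277778 + 0.00390625)/2 = 0.0158420.
So far: 0.120009.
k=1: B_{2}/(2)! × [f^{(1)}(16) − f^{(1)}(6)] = 1/12 × (-0.000488281 − (-0.00925926)) = 0.000730915.

S_1 ≈ 0.120740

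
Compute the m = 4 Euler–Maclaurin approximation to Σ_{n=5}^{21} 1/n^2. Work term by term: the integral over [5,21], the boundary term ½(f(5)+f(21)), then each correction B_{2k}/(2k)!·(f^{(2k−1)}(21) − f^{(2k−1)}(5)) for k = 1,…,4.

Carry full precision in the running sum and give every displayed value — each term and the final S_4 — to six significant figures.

S_4 ≈ 0.174820

∫_5^21 1/x^2 dx evaluates to 0.152381.
Boundary: ½(f(5) + f(21)) = ½(0.0400000 + 0.00226757) = 0.0211338.
Running total after boundary: 0.173515.
Order-1 term: 1/12 · (-0.000215959 − (-0.0160000)) = 0.00131534.
Partial sum through k=1: 0.174830.
Order-2 term: −1/720 · (-5.87645e-06 − (-0.00768000)) = -1.06585e-05.
Partial sum through k=2: 0.174819.
Order-3 term: 1/30240 · (-3.99758e-07 − (-0.00921600)) = 3.04749e-07.
Partial sum through k=3: 0.174820.
Order-4 term: −1/1209600 · (-5.07630e-08 − (-0.0206438)) = -1.70666e-08.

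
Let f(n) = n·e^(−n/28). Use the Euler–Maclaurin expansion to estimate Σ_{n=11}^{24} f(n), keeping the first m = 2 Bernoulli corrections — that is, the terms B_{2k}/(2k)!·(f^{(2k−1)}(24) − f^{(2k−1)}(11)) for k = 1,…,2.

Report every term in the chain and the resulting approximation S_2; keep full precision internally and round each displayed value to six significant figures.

∫_11^24 x·e^(−x/28) dx evaluates to 119.350.
½[f(11) + f(24)] = ½[7.42638 + 10.1849] = 8.80566.
So far: 128.156.
Correction k=1: B_{2}/2! · (f^{(1)}(24) − f^{(1)}(11)) = 1/12 · (0.0606247 − 0.409897) = -0.0291061.
Running total after k=1: 128.126.
Correction k=2: B_{4}/4! · (f^{(3)}(24) − f^{(3)}(11)) = −1/720 · (0.00115991 − 0.00224509) = 1.50719e-06.

S_2 ≈ 128.126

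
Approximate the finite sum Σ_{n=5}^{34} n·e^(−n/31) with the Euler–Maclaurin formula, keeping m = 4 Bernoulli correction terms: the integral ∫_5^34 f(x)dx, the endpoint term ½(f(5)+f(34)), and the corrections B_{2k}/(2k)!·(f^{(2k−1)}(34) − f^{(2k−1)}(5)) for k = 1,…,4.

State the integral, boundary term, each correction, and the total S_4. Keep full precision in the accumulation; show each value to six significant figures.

∫_5^34 x·e^(−x/31) dx evaluates to 276.864.
½[f(5) + f(34)] = ½[4.25522 + 11.3542] = 7.80470.
Integral + boundary = 284.668.
k=1: B_{2}/(2)! × [f^{(1)}(34) − f^{(1)}(5)] = 1/12 × (-0.0323174 − 0.713780) = -0.0621748.
After k=1: 284.606.
k=2: B_{4}/(4)! × [f^{(3)}(34) − f^{(3)}(5)] = −1/720 × (0.000661369 − 0.00251391) = 2.57298e-06.
After k=2: 284.606.
k=3: B_{6}/(6)! × [f^{(5)}(34) − f^{(5)}(5)] = 1/30240 × (1.41141e-06 − 4.45898e-06) = -1.00779e-10.
After k=3: 284.606.
k=4: B_{8}/(8)! × [f^{(7)}(34) − f^{(7)}(5)] = −1/1209600 × (2.22124e-09 − 6.55777e-09) = 3.58510e-15.

S_4 ≈ 284.606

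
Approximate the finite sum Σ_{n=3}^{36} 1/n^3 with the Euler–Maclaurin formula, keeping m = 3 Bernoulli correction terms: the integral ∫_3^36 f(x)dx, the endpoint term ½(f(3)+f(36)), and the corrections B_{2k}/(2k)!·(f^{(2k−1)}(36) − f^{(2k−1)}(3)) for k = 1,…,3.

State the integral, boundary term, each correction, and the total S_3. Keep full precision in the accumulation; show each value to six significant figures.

The integral term ∫_3^36 1/x^3 dx = 0.0551698.
½[f(3) + f(36)] = ½[0.0370370 + 2.14335e-05] = 0.0185292.
Running total after boundary: 0.0736990.
k=1: B_{2}/(2)! × [f^{(1)}(36) − f^{(1)}(3)] = 1/12 × (-1.78612e-06 − (-0.0370370)) = 0.00308627.
Partial sum through k=1: 0.0767853.
k=2: B_{4}/(4)! × [f^{(3)}(36) − f^{(3)}(3)] = −1/720 × (-2.75636e-08 − (-0.0823045)) = -0.000114312.
Partial sum through k=2: 0.0766709.
k=3: B_{6}/(6)! × [f^{(5)}(36) − f^{(5)}(3)] = 1/30240 × (-8.93265e-10 − (-0.384088)) = 1.27013e-05.

S_3 ≈ 0.0766836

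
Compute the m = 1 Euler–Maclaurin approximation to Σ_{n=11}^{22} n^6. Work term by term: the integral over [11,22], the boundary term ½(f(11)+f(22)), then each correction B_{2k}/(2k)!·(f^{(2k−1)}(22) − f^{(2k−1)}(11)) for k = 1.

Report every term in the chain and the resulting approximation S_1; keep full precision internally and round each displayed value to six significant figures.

Integral: ∫_11^22 x^6 dx = 3.53553e+08.
Endpoint term: (f(11) + f(22))/2 = (1.77156e+06 + 1.13380e+08)/2 = 5.75757e+07.
So far: 4.11129e+08.
k=1: B_{2}/(2)! × [f^{(1)}(22) − f^{(1)}(11)] = 1/12 × (3.09218e+07 − 966306) = 2.49629e+06.

S_1 ≈ 4.13625e+08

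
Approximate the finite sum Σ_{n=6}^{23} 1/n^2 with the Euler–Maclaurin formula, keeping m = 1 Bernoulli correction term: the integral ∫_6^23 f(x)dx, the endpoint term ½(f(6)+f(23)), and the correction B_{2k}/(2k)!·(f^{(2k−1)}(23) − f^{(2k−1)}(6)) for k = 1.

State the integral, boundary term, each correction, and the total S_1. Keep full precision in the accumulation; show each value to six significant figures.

∫_6^23 1/x^2 dx evaluates to 0.123188.
½[f(6) + f(23)] = ½[0.0277778 + 0.00189036] = 0.0148341.
So far: 0.138022.
Order-1 term: 1/12 · (-0.000164379 − (-0.00925926)) = 0.000757907.

S_1 ≈ 0.138780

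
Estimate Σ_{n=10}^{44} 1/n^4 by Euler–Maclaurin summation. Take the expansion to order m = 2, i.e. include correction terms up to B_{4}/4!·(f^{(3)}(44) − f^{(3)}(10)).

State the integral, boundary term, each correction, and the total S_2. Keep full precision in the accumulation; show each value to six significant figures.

S_2 ≈ 0.000382868

The integral term ∫_10^44 1/x^4 dx = 0.000329420.
½[f(10) + f(44)] = ½[0.000100000 + 2.66802e-07] = 5.01334e-05.
Running total after boundary: 0.000379554.
Correction k=1: B_{2}/2! · (f^{(1)}(44) − f^{(1)}(10)) = 1/12 · (-2.42547e-08 − (-4.00000e-05)) = 3.33131e-06.
Partial sum through k=1: 0.000382885.
Correction k=2: B_{4}/4! · (f^{(3)}(44) − f^{(3)}(10)) = −1/720 · (-3.75848e-10 − (-1.20000e-05)) = -1.66661e-08.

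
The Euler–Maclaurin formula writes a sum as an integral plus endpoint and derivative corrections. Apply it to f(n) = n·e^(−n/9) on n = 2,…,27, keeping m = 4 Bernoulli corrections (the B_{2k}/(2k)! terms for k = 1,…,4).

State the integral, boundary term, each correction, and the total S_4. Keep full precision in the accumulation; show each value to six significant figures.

The integral term ∫_2^27 x·e^(−x/9) dx = 63.1420.
½[f(2) + f(27)] = ½[1.60147 + 1.34425] = 1.47286.
Integral + boundary = 64.6149.
Correction k=1: B_{2}/2! · (f^{(1)}(27) − f^{(1)}(2)) = 1/12 · (-0.0995741 − 0.622796) = -0.0601975.
Running total after k=1: 64.5547.
Correction k=2: B_{4}/4! · (f^{(3)}(27) − f^{(3)}(2)) = −1/720 · (0.00000 − 0.0274601) = 3.81391e-05.
Running total after k=2: 64.5547.
Correction k=3: B_{6}/6! · (f^{(5)}(27) − f^{(5)}(2)) = 1/30240 · (1.51767e-05 − 0.000583104) = -1.87807e-08.
Running total after k=3: 64.5547.
Correction k=4: B_{8}/8! · (f^{(7)}(27) − f^{(7)}(2)) = −1/1209600 · (3.74733e-07 − 1.02123e-05) = 8.13289e-12.

S_4 ≈ 64.5547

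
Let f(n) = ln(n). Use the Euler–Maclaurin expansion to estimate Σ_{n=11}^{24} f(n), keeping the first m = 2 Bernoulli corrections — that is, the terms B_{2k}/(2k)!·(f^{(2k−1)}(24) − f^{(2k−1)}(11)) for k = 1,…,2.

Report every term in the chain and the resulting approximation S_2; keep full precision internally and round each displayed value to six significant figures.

The integral term ∫_11^24 ln(x) dx = 36.8964.
Boundary: ½(f(11) + f(24)) = ½(2.39790 + 3.17805) = 2.78797.
Running total after boundary: 39.6844.
Correction k=1: B_{2}/2! · (f^{(1)}(24) − f^{(1)}(11)) = 1/12 · (0.0416667 − 0.0909091) = -0.00410354.
After k=1: 39.6803.
Correction k=2: B_{4}/4! · (f^{(3)}(24) − f^{(3)}(11)) = −1/720 · (0.000144676 − 0.00150263) = 1.88605e-06.

S_2 ≈ 39.6803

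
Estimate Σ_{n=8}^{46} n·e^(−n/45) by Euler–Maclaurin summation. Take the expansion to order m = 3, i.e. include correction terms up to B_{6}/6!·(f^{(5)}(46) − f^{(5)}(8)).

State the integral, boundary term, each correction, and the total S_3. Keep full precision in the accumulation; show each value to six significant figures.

S_3 ≈ 534.759

Integral: ∫_8^46 x·e^(−x/45) dx = 523.193.
Boundary: ½(f(8) + f(46)) = ½(6.69703 + 16.5505) = 11.6238.
Running total after boundary: 534.817.
Order-1 term: 1/12 · (-0.00799543 − 0.688306) = -0.0580251.
Partial sum through k=1: 534.759.
Order-2 term: −1/720 · (0.000351404 − 0.00116670) = 1.13235e-06.
Partial sum through k=2: 534.759.
Order-3 term: 1/30240 · (3.49016e-07 − 9.84440e-07) = -2.10127e-11.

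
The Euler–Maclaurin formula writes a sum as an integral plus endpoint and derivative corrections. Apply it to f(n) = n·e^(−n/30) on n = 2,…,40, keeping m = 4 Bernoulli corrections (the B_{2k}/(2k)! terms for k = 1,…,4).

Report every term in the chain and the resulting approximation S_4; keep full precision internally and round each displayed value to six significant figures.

Integral: ∫_2^40 x·e^(−x/30) dx = 344.533.
Boundary: ½(f(2) + f(40)) = ½(1.87101 + 10.5439) = 6.20745.
So far: 350.740.
k=1: B_{2}/(2)! × [f^{(1)}(40) − f^{(1)}(2)] = 1/12 × (-0.0878657 − 0.873140) = -0.0800838.
Partial sum through k=1: 350.660.
k=2: B_{4}/(4)! × [f^{(3)}(40) − f^{(3)}(2)] = −1/720 × (0.000488143 − 0.00304906) = 3.55683e-06.
Partial sum through k=2: 350.660.
k=3: B_{6}/(6)! × [f^{(5)}(40) − f^{(5)}(2)] = 1/30240 × (1.19324e-06 − 5.69774e-06) = -1.48958e-10.
Partial sum through k=3: 350.660.
k=4: B_{8}/(8)! × [f^{(7)}(40) − f^{(7)}(2)] = −1/1209600 × (2.04899e-09 − 8.89737e-09) = 5.66168e-15.

S_4 ≈ 350.660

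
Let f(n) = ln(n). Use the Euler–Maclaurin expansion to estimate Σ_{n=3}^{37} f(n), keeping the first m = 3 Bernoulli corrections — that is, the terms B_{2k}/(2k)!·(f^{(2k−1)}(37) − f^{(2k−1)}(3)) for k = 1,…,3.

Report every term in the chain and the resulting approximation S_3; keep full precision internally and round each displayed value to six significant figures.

Integral: ∫_3^37 ln(x) dx = 96.3081.
Endpoint term: (f(3) + f(37))/2 = (1.09861 + 3.61092)/2 = 2.35477.
So far: 98.6629.
k=1: B_{2}/(2)! × [f^{(1)}(37) − f^{(1)}(3)] = 1/12 × (0.0270270 − 0.333333) = -0.0255255.
Running total after k=1: 98.6374.
k=2: B_{4}/(4)! × [f^{(3)}(37) − f^{(3)}(3)] = −1/720 × (3.94843e-05 − 0.0740741) = 0.000102826.
Running total after k=2: 98.6375.
k=3: B_{6}/(6)! × [f^{(5)}(37) − f^{(5)}(3)] = 1/30240 × (3.46101e-07 − 0.0987654) = -3.26604e-06.

S_3 ≈ 98.6375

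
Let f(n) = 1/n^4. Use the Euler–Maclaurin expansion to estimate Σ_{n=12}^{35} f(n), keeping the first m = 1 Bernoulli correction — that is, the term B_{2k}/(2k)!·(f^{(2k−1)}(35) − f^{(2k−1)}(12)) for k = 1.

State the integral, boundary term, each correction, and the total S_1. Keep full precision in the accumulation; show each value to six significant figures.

The integral term ∫_12^35 1/x^4 dx = 0.000185127.
Endpoint term: (f(12) + f(35))/2 = (4.82253e-05 + 6.66389e-07)/2 = 2.44458e-05.
Integral + boundary = 0.000209573.
Correction k=1: B_{2}/2! · (f^{(1)}(35) − f^{(1)}(12)) = 1/12 · (-7.61587e-08 − (-1.60751e-05)) = 1.33325e-06.

S_1 ≈ 0.000210906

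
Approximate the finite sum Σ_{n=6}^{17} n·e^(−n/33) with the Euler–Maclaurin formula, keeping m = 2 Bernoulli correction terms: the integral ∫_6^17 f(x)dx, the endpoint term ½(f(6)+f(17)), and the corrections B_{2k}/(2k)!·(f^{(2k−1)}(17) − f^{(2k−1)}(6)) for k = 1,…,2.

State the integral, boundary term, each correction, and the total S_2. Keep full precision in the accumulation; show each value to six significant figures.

S_2 ≈ 94.8599

∫_6^17 x·e^(−x/33) dx evaluates to 87.3134.
Boundary: ½(f(6) + f(17)) = ½(5.00252 + 10.1560) = 7.57924.
So far: 94.8926.
Correction k=1: B_{2}/2! · (f^{(1)}(17) − f^{(1)}(6)) = 1/12 · (0.289653 − 0.682161) = -0.0327090.
Running total after k=1: 94.8599.
Correction k=2: B_{4}/4! · (f^{(3)}(17) − f^{(3)}(6)) = −1/720 · (0.00136315 − 0.00215764) = 1.10345e-06.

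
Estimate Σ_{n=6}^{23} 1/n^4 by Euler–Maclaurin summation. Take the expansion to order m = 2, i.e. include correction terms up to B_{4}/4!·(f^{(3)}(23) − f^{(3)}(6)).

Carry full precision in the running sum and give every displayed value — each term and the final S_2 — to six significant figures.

S_2 ≈ 0.00194562

The integral term ∫_6^23 1/x^4 dx = 0.00151581.
Endpoint term: (f(6) + f(23))/2 = (0.000771605 + 3.57346e-06)/2 = 0.000387589.
So far: 0.00190340.
k=1: B_{2}/(2)! × [f^{(1)}(23) − f^{(1)}(6)] = 1/12 × (-6.21471e-07 − (-0.000514403)) = 4.28152e-05.
Partial sum through k=1: 0.00194622.
k=2: B_{4}/(4)! × [f^{(3)}(23) − f^{(3)}(6)] = −1/720 × (-3.52441e-08 − (-0.000428669)) = -5.95325e-07.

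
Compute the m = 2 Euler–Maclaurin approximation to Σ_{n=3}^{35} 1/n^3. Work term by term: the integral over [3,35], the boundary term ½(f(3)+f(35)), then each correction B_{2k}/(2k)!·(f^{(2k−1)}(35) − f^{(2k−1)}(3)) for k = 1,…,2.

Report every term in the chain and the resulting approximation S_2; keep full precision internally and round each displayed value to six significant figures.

∫_3^35 1/x^3 dx evaluates to 0.0551474.
Boundary: ½(f(3) + f(35)) = ½(0.0370370 + 2.33236e-05) = 0.0185302.
Integral + boundary = 0.0736776.
k=1: B_{2}/(2)! × [f^{(1)}(35) − f^{(1)}(3)] = 1/12 × (-1.99917e-06 − (-0.0370370)) = 0.00308625.
After k=1: 0.0767638.
k=2: B_{4}/(4)! × [f^{(3)}(35) − f^{(3)}(3)] = −1/720 × (-3.26395e-08 − (-0.0823045)) = -0.000114312.

S_2 ≈ 0.0766495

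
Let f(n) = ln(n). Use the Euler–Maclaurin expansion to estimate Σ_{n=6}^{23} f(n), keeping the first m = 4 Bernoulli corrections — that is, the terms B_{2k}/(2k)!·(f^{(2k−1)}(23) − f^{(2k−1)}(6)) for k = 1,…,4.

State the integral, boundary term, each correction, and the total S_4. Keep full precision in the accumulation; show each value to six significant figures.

S_4 ≈ 46.8192

∫_6^23 ln(x) dx evaluates to 44.3658.
Endpoint term: (f(6) + f(23))/2 = (1.79176 + 3.13549)/2 = 2.46363.
So far: 46.8294.
k=1: B_{2}/(2)! × [f^{(1)}(23) − f^{(1)}(6)] = 1/12 × (0.0434783 − 0.166667) = -0.0102657.
After k=1: 46.8192.
k=2: B_{4}/(4)! × [f^{(3)}(23) − f^{(3)}(6)] = −1/720 × (0.000164379 − 0.00925926) = 1.26318e-05.
After k=2: 46.8192.
k=3: B_{6}/(6)! × [f^{(5)}(23) − f^{(5)}(6)] = 1/30240 × (3.72883e-06 − 0.00308642) = -1.01941e-07.
After k=3: 46.8192.
k=4: B_{8}/(8)! × [f^{(7)}(23) − f^{(7)}(6)] = −1/1209600 × (2.11465e-07 − 0.00257202) = 2.12616e-09.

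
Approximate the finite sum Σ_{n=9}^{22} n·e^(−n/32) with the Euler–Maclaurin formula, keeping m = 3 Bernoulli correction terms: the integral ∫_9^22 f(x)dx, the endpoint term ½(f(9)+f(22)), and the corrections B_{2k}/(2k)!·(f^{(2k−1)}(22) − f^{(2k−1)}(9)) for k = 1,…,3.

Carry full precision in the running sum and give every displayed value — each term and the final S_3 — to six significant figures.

The integral term ∫_9^22 x·e^(−x/32) dx = 121.457.
Endpoint term: (f(9) + f(22))/2 = (6.79356 + 11.0623)/2 = 8.92793.
Integral + boundary = 130.385.
k=1: B_{2}/(2)! × [f^{(1)}(22) − f^{(1)}(9)] = 1/12 × (0.157135 − 0.542541) = -0.0321172.
Partial sum through k=1: 130.352.
k=2: B_{4}/(4)! × [f^{(3)}(22) − f^{(3)}(9)] = −1/720 × (0.00113554 − 0.00200412) = 1.20636e-06.
Partial sum through k=2: 130.352.
k=3: B_{6}/(6)! × [f^{(5)}(22) − f^{(5)}(9)] = 1/30240 × (2.06801e-06 − 3.39689e-06) = -4.39446e-11.

S_3 ≈ 130.352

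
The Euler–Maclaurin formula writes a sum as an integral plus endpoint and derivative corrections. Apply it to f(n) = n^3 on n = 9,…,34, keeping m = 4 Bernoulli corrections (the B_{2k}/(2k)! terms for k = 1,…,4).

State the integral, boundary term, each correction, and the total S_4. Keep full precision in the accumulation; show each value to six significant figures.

S_4 ≈ 352729

The integral term ∫_9^34 x^3 dx = 332444.
Boundary: ½(f(9) + f(34)) = ½(729.000 + 39304.0) = 20016.5.
Running total after boundary: 352460.
Order-1 term: 1/12 · (3468.00 − 243.000) = 268.750.
Running total after k=1: 352729.
Order-2 term: −1/720 · (6.00000 − 6.00000) = 0.00000.
Running total after k=2: 352729.
Order-3 term: 1/30240 · (0.00000 − 0.00000) = 0.00000.
Running total after k=3: 352729.
Order-4 term: −1/1209600 · (0.00000 − 0.00000) = 0.00000.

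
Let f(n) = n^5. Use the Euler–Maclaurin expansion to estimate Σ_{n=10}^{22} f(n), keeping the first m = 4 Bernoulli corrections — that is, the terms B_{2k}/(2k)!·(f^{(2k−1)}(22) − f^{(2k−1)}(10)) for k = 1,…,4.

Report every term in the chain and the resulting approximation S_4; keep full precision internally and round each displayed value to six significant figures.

∫_10^22 x^5 dx evaluates to 1.87300e+07.
½[f(10) + f(22)] = ½[100000 + 5.15363e+06] = 2.62682e+06.
Running total after boundary: 2.13568e+07.
Correction k=1: B_{2}/2! · (f^{(1)}(22) − f^{(1)}(10)) = 1/12 · (1.17128e+06 − 50000.0) = 93440.0.
Partial sum through k=1: 2.14502e+07.
Correction k=2: B_{4}/4! · (f^{(3)}(22) − f^{(3)}(10)) = −1/720 · (29040.0 − 6000.00) = -32.0000.
Partial sum through k=2: 2.14502e+07.
Correction k=3: B_{6}/6! · (f^{(5)}(22) − f^{(5)}(10)) = 1/30240 · (120.000 − 120.000) = 0.00000.
Partial sum through k=3: 2.14502e+07.
Correction k=4: B_{8}/8! · (f^{(7)}(22) − f^{(7)}(10)) = −1/1209600 · (0.00000 − 0.00000) = 0.00000.

S_4 ≈ 2.14502e+07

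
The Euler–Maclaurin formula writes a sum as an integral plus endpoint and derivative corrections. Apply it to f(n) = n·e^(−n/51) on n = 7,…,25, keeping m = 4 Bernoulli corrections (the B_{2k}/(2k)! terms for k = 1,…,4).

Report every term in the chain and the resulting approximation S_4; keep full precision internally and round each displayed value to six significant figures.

S_4 ≈ 215.227

Integral: ∫_7^25 x·e^(−x/51) dx = 204.556.
½[f(7) + f(25)] = ½[6.10224 + 15.3127] = 10.7074.
So far: 215.264.
Order-1 term: 1/12 · (0.312258 − 0.752096) = -0.0366532.
Running total after k=1: 215.227.
Order-2 term: −1/720 · (0.000591031 − 0.000959474) = 5.11727e-07.
Running total after k=2: 215.227.
Order-3 term: 1/30240 · (4.08308e-07 − 6.26602e-07) = -7.21873e-12.
Running total after k=3: 215.227.
Order-4 term: −1/1209600 · (2.26599e-10 − 3.39991e-10) = 9.37439e-17.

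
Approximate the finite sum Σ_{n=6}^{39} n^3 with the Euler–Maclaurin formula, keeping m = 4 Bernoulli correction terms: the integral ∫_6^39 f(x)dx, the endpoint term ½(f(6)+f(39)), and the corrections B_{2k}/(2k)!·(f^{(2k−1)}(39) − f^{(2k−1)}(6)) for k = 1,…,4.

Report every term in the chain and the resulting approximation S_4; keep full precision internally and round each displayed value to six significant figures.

The integral term ∫_6^39 x^3 dx = 578036.
½[f(6) + f(39)] = ½[216.000 + 59319.0] = 29767.5.
Running total after boundary: 607804.
k=1: B_{2}/(2)! × [f^{(1)}(39) − f^{(1)}(6)] = 1/12 × (4563.00 − 108.000) = 371.250.
Running total after k=1: 608175.
k=2: B_{4}/(4)! × [f^{(3)}(39) − f^{(3)}(6)] = −1/720 × (6.00000 − 6.00000) = 0.00000.
Running total after k=2: 608175.
k=3: B_{6}/(6)! × [f^{(5)}(39) − f^{(5)}(6)] = 1/30240 × (0.00000 − 0.00000) = 0.00000.
Running total after k=3: 608175.
k=4: B_{8}/(8)! × [f^{(7)}(39) − f^{(7)}(6)] = −1/1209600 × (0.00000 − 0.00000) = 0.00000.

S_4 ≈ 608175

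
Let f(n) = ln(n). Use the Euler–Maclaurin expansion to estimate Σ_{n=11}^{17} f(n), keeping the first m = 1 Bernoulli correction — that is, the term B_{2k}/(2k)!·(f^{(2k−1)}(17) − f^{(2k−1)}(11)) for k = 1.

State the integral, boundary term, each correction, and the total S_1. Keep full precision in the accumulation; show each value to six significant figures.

S_1 ≈ 18.4007

∫_11^17 ln(x) dx evaluates to 15.7878.
Endpoint term: (f(11) + f(17))/2 = (2.39790 + 2.83321)/2 = 2.61555.
So far: 18.4033.
Correction k=1: B_{2}/2! · (f^{(1)}(17) − f^{(1)}(11)) = 1/12 · (0.0588235 − 0.0909091) = -0.00267380.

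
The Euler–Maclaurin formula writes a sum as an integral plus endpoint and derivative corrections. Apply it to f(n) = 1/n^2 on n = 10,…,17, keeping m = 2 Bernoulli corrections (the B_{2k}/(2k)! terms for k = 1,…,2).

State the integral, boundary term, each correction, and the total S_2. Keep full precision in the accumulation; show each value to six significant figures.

S_2 ≈ 0.0480390

The integral term ∫_10^17 1/x^2 dx = 0.0411765.
Endpoint term: (f(10) + f(17))/2 = (0.0100000 + 0.00346021)/2 = 0.00673010.
So far: 0.0479066.
Correction k=1: B_{2}/2! · (f^{(1)}(17) − f^{(1)}(10)) = 1/12 · (-0.000407083 − (-0.00200000)) = 0.000132743.
After k=1: 0.0480393.
Correction k=2: B_{4}/4! · (f^{(3)}(17) − f^{(3)}(10)) = −1/720 · (-1.69031e-05 − (-0.000240000)) = -3.09857e-07.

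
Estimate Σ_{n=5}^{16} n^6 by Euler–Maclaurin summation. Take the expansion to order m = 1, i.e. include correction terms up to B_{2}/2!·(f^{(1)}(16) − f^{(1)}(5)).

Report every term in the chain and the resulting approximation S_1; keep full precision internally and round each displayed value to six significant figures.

The integral term ∫_5^16 x^6 dx = 3.83368e+07.
½[f(5) + f(16)] = ½[15625.0 + 1.67772e+07] = 8.39642e+06.
Integral + boundary = 4.67332e+07.
Order-1 term: 1/12 · (6.29146e+06 − 18750.0) = 522726.

S_1 ≈ 4.72559e+07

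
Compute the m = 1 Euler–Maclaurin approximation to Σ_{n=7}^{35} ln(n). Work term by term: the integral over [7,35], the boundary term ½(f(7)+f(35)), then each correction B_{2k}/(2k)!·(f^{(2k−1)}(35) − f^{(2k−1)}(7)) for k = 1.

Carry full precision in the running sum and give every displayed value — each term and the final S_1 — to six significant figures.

∫_7^35 ln(x) dx evaluates to 82.8158.
Boundary: ½(f(7) + f(35)) = ½(1.94591 + 3.55535) = 2.75063.
Integral + boundary = 85.5664.
Order-1 term: 1/12 · (0.0285714 − 0.142857) = -0.00952381.

S_1 ≈ 85.5569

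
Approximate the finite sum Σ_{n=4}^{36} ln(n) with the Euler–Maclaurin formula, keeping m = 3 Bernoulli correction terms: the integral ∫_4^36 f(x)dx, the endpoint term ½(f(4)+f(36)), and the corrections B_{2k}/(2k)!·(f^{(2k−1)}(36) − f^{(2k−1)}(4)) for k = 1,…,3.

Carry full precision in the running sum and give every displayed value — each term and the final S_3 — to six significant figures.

∫_4^36 ln(x) dx evaluates to 91.4615.
Endpoint term: (f(4) + f(36))/2 = (1.38629 + 3.58352)/2 = 2.48491.
So far: 93.9464.
Correction k=1: B_{2}/2! · (f^{(1)}(36) − f^{(1)}(4)) = 1/12 · (0.0277778 − 0.250000) = -0.0185185.
Partial sum through k=1: 93.9279.
Correction k=2: B_{4}/4! · (f^{(3)}(36) − f^{(3)}(4)) = −1/720 · (4.28669e-05 − 0.0312500) = 4.33432e-05.
Partial sum through k=2: 93.9279.
Correction k=3: B_{6}/6! · (f^{(5)}(36) − f^{(5)}(4)) = 1/30240 · (3.96916e-07 − 0.0234375) = -7.75036e-07.

S_3 ≈ 93.9279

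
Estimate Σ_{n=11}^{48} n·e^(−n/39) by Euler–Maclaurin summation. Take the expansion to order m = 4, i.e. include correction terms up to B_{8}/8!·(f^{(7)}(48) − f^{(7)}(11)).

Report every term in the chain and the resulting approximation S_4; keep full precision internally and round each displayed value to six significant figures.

S_4 ≈ 490.879

∫_11^48 x·e^(−x/39) dx evaluates to 479.772.
Endpoint term: (f(11) + f(48))/2 = (8.29659 + 14.0193)/2 = 11.1579.
Integral + boundary = 490.930.
Order-1 term: 1/12 · (-0.0674003 − 0.541502) = -0.0507419.
After k=1: 490.879.
Order-2 term: −1/720 · (0.000339734 − 0.00134778) = 1.40006e-06.
After k=2: 490.879.
Order-3 term: 1/30240 · (4.75859e-07 − 1.53816e-06) = -3.51290e-11.
After k=3: 490.879.
Order-4 term: −1/1209600 · (4.78866e-10 − 1.43998e-09) = 7.94570e-16.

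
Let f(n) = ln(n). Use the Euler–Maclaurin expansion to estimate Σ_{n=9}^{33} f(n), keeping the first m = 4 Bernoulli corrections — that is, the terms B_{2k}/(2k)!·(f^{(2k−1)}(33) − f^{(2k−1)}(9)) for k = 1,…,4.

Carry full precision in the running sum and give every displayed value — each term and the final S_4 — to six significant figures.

Integral: ∫_9^33 ln(x) dx = 71.6097.
Endpoint term: (f(9) + f(33))/2 = (2.19722 + 3.49651)/2 = 2.84687.
Running total after boundary: 74.4566.
Order-1 term: 1/12 · (0.0303030 − 0.111111) = -0.00673401.
After k=1: 74.4499.
Order-2 term: −1/720 · (5.56529e-05 − 0.00274348) = 3.73310e-06.
After k=2: 74.4499.
Order-3 term: 1/30240 · (6.13256e-07 − 0.000406442) = -1.34203e-08.
After k=3: 74.4499.
Order-4 term: −1/1209600 · (1.68941e-08 − 0.000150534) = 1.24436e-10.

S_4 ≈ 74.4499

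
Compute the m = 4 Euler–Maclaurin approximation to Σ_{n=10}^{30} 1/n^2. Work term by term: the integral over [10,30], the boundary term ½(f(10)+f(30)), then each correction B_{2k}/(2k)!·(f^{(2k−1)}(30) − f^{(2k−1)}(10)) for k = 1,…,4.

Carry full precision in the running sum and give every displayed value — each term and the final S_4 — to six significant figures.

S_4 ≈ 0.0723824

Integral: ∫_10^30 1/x^2 dx = 0.0666667.
Endpoint term: (f(10) + f(30))/2 = (0.0100000 + 0.00111111)/2 = 0.00555556.
Running total after boundary: 0.0722222.
k=1: B_{2}/(2)! × [f^{(1)}(30) − f^{(1)}(10)] = 1/12 × (-7.40741e-05 − (-0.00200000)) = 0.000160494.
Partial sum through k=1: 0.0723827.
k=2: B_{4}/(4)! × [f^{(3)}(30) − f^{(3)}(10)] = −1/720 × (-9.87654e-07 − (-0.000240000)) = -3.31962e-07.
Partial sum through k=2: 0.0723824.
k=3: B_{6}/(6)! × [f^{(5)}(30) − f^{(5)}(10)] = 1/30240 × (-3.29218e-08 − (-7.20000e-05)) = 2.37986e-09.
Partial sum through k=3: 0.0723824.
k=4: B_{8}/(8)! × [f^{(7)}(30) − f^{(7)}(10)] = −1/1209600 × (-2.04847e-09 − (-4.03200e-05)) = -3.33316e-11.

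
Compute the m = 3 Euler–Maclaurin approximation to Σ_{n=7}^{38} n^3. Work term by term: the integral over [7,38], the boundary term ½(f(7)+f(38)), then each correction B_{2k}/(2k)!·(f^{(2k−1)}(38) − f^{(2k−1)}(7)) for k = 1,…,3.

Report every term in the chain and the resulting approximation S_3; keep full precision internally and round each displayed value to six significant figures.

S_3 ≈ 548640

Integral: ∫_7^38 x^3 dx = 520684.
Endpoint term: (f(7) + f(38))/2 = (343.000 + 54872.0)/2 = 27607.5.
Integral + boundary = 548291.
Correction k=1: B_{2}/2! · (f^{(1)}(38) − f^{(1)}(7)) = 1/12 · (4332.00 − 147.000) = 348.750.
After k=1: 548640.
Correction k=2: B_{4}/4! · (f^{(3)}(38) − f^{(3)}(7)) = −1/720 · (6.00000 − 6.00000) = 0.00000.
After k=2: 548640.
Correction k=3: B_{6}/6! · (f^{(5)}(38) − f^{(5)}(7)) = 1/30240 · (0.00000 − 0.00000) = 0.00000.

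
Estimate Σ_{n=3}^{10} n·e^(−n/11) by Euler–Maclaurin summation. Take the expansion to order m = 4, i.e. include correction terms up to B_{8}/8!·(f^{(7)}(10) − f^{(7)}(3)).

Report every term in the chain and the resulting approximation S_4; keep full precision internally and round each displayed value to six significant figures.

∫_3^10 x·e^(−x/11) dx evaluates to 24.1726.
Boundary: ½(f(3) + f(10)) = ½(2.28390 + 4.02890) = 3.15640.
Running total after boundary: 27.3290.
Order-1 term: 1/12 · (0.0366264 − 0.553673) = -0.0430872.
After k=1: 27.2859.
Order-2 term: −1/720 · (0.00696204 − 0.0171593) = 1.41628e-05.
After k=2: 27.2859.
Order-3 term: 1/30240 · (0.000112573 − 0.000245808) = -4.40590e-09.
After k=3: 27.2859.
Order-4 term: −1/1209600 · (1.38520e-06 − 2.89094e-06) = 1.24482e-12.

S_4 ≈ 27.2859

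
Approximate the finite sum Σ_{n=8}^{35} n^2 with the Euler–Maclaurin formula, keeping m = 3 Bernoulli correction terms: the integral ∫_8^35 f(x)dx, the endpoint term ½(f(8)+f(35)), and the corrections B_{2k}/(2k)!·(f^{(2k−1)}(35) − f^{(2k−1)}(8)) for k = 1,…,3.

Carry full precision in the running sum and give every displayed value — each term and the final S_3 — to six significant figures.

Integral: ∫_8^35 x^2 dx = 14121.0.
Boundary: ½(f(8) + f(35)) = ½(64.0000 + 1225.00) = 644.500.
Integral + boundary = 14765.5.
k=1: B_{2}/(2)! × [f^{(1)}(35) − f^{(1)}(8)] = 1/12 × (70.0000 − 16.0000) = 4.50000.
Running total after k=1: 14770.0.
k=2: B_{4}/(4)! × [f^{(3)}(35) − f^{(3)}(8)] = −1/720 × (0.00000 − 0.00000) = 0.00000.
Running total after k=2: 14770.0.
k=3: B_{6}/(6)! × [f^{(5)}(35) − f^{(5)}(8)] = 1/30240 × (0.00000 − 0.00000) = 0.00000.

S_3 ≈ 14770.0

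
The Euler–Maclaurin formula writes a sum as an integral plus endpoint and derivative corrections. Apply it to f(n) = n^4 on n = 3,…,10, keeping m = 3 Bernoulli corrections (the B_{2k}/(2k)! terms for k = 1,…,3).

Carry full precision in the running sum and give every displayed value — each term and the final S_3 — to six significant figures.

S_3 ≈ 25316.0

The integral term ∫_3^10 x^4 dx = 19951.4.
Boundary: ½(f(3) + f(10)) = ½(81.0000 + 10000.0) = 5040.50.
So far: 24991.9.
Correction k=1: B_{2}/2! · (f^{(1)}(10) − f^{(1)}(3)) = 1/12 · (4000.00 − 108.000) = 324.333.
Partial sum through k=1: 25316.2.
Correction k=2: B_{4}/4! · (f^{(3)}(10) − f^{(3)}(3)) = −1/720 · (240.000 − 72.0000) = -0.233333.
Partial sum through k=2: 25316.0.
Correction k=3: B_{6}/6! · (f^{(5)}(10) − f^{(5)}(3)) = 1/30240 · (0.00000 − 0.00000) = 0.00000.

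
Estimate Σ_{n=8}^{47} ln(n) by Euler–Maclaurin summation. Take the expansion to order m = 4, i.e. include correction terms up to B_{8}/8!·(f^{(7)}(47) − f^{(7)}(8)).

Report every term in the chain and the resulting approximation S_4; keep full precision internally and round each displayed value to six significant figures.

S_4 ≈ 128.278

The integral term ∫_8^47 ln(x) dx = 125.321.
Boundary: ½(f(8) + f(47)) = ½(2.07944 + 3.85015) = 2.96479.
So far: 128.286.
Correction k=1: B_{2}/2! · (f^{(1)}(47) − f^{(1)}(8)) = 1/12 · (0.0212766 − 0.125000) = -0.00864362.
Running total after k=1: 128.278.
Correction k=2: B_{4}/4! · (f^{(3)}(47) − f^{(3)}(8)) = −1/720 · (1.92636e-05 − 0.00390625) = 5.39859e-06.
Running total after k=2: 128.278.
Correction k=3: B_{6}/6! · (f^{(5)}(47) − f^{(5)}(8)) = 1/30240 · (1.04646e-07 − 0.000732422) = -2.42168e-08.
Running total after k=3: 128.278.
Correction k=4: B_{8}/8! · (f^{(7)}(47) − f^{(7)}(8)) = −1/1209600 · (1.42117e-09 − 0.000343323) = 2.83830e-10.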